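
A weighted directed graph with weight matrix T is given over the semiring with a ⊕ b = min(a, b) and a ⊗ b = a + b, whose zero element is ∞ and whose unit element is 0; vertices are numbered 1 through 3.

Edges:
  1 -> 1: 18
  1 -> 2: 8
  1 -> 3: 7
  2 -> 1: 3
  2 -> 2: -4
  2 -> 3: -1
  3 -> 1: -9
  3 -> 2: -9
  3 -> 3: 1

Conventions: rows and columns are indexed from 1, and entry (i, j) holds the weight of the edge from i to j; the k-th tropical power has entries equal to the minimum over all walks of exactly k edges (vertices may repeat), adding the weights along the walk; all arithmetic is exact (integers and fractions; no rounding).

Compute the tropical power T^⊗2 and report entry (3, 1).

T^⊗2:
  [-2, -2, 7]
  [-10, -10, -5]
  [-8, -13, -10]
Key observation: the optimum is the walk 3->3->1, with weight 1 + (-9) = -8.
Optimal value attained by: walk 3->3->1.
Answer: (T^⊗2)[3][1] = -8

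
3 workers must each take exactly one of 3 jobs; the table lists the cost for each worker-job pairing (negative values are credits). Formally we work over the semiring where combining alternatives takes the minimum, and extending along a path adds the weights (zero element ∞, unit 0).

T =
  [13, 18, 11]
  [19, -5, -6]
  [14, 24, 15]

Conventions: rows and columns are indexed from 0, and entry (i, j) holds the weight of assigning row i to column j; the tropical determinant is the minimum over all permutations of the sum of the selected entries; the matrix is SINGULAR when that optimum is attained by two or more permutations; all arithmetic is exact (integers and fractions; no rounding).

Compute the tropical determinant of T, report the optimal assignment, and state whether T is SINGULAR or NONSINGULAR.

σ = (0, 1, 2): 13 + (-5) + 15 = 23
σ = (0, 2, 1): 13 + (-6) + 24 = 31
σ = (1, 0, 2): 18 + 19 + 15 = 52
σ = (1, 2, 0): 18 + (-6) + 14 = 26
σ = (2, 0, 1): 11 + 19 + 24 = 54
σ = (2, 1, 0): 11 + (-5) + 14 = 20
Optimal value attained by: σ = (2, 1, 0).
Answer: det⊕(T) = 20; verdict: NONSINGULAR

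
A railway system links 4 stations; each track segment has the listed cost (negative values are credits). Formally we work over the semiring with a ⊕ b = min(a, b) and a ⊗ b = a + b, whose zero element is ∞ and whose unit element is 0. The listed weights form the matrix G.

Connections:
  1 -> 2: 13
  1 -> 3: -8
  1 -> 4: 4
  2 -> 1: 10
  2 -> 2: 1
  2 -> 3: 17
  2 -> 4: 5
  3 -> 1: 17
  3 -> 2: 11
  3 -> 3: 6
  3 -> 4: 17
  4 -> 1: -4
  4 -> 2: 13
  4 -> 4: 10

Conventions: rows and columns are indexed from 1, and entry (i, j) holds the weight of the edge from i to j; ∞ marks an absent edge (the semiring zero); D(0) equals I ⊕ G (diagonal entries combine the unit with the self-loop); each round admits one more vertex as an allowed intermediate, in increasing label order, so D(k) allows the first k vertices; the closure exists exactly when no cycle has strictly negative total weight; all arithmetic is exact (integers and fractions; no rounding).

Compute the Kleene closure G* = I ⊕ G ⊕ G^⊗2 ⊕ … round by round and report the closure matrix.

D(0):
  [0, 13, -8, 4]
  [10, 0, 17, 5]
  [17, 11, 0, 17]
  [-4, 13, ∞, 0]
D(1):
  [0, 13, -8, 4]
  [10, 0, 2, 5]
  [17, 11, 0, 17]
  [-4, 9, -12, 0]
D(2):
  [0, 13, -8, 4]
  [10, 0, 2, 5]
  [17, 11, 0, 16]
  [-4, 9, -12, 0]
D(3):
  [0, 3, -8, 4]
  [10, 0, 2, 5]
  [17, 11, 0, 16]
  [-4, -1, -12, 0]
D(4):
  [0, 3, -8, 4]
  [1, 0, -7, 5]
  [12, 11, 0, 16]
  [-4, -1, -12, 0]
Answer: G* = [[0, 3, -8, 4], [1, 0, -7, 5], [12, 11, 0, 16], [-4, -1, -12, 0]]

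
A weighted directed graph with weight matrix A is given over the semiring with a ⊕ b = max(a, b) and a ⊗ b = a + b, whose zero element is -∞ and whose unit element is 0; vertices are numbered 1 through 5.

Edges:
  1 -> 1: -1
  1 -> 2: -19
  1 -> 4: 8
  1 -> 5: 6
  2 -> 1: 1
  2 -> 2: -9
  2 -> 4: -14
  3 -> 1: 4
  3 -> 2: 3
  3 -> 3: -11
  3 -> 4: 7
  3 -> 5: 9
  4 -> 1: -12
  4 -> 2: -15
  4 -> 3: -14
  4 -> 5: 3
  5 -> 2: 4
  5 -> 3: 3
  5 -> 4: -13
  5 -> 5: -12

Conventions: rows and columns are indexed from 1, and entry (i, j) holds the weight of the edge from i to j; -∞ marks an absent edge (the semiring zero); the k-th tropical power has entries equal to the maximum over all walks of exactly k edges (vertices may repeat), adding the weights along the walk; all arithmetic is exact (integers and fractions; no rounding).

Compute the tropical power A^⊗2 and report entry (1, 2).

A^⊗2:
  [-2, 10, 9, 7, 11]
  [0, -18, -28, 9, 7]
  [4, 13, 12, 12, 10]
  [-10, 7, 6, -4, -5]
  [7, 6, -8, 10, 12]
Key observation: the optimum is the walk 1->5->2, with weight 6 + 4 = 10.
Optimal value attained by: walk 1->5->2.
Answer: (A^⊗2)[1][2] = 10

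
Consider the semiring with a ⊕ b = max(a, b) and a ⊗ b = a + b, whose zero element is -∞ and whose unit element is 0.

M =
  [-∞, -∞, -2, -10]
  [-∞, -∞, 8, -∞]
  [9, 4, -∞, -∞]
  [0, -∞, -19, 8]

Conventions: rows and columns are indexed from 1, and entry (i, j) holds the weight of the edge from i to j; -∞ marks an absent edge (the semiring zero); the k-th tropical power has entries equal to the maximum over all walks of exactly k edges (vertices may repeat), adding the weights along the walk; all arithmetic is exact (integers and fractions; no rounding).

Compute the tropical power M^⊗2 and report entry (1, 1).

M^⊗2:
  [7, 2, -29, -2]
  [17, 12, -∞, -∞]
  [-∞, -∞, 12, -1]
  [8, -15, -2, 16]
Key observation: the optimum is the walk 1->3->1, with weight (-2) + 9 = 7.
Optimal value attained by: walk 1->3->1.
Answer: (M^⊗2)[1][1] = 7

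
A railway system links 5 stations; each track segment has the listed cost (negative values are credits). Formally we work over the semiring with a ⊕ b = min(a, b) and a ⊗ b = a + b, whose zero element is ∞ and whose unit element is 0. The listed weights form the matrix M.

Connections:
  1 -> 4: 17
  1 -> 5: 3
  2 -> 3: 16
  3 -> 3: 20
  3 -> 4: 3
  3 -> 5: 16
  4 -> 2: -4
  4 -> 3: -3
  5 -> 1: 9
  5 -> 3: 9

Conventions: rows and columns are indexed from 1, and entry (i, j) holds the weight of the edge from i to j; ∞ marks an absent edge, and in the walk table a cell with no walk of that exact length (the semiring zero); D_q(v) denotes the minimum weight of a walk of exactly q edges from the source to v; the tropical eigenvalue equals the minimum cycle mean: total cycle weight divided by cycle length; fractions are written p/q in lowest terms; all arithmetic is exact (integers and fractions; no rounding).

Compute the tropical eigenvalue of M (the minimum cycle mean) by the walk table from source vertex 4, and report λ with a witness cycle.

q=0: [∞, ∞, ∞, 0, ∞]
q=1: [∞, -4, -3, ∞, ∞]
q=2: [∞, ∞, 12, 0, 13]
q=3: [22, -4, -3, 15, 28]
q=4: [37, 11, 12, 0, 13]
q=5: [22, -4, -3, 15, 28]
Optimal cycle mean attained by: cycle 3->4->3, total 3 + (-3), length 2.
Answer: λ = 0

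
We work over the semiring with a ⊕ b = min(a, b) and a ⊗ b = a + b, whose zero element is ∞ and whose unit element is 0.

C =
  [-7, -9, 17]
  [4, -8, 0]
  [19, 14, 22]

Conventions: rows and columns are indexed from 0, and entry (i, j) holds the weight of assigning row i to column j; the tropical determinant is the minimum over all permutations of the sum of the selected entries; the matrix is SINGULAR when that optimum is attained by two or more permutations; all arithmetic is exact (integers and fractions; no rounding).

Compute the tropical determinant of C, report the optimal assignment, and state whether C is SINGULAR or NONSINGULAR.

σ = (0, 1, 2): (-7) + (-8) + 22 = 7
σ = (0, 2, 1): (-7) + 0 + 14 = 7
σ = (1, 0, 2): (-9) + 4 + 22 = 17
σ = (1, 2, 0): (-9) + 0 + 19 = 10
σ = (2, 0, 1): 17 + 4 + 14 = 35
σ = (2, 1, 0): 17 + (-8) + 19 = 28
Optimal value attained by: σ = (0, 1, 2).
Answer: det⊕(C) = 7; verdict: SINGULAR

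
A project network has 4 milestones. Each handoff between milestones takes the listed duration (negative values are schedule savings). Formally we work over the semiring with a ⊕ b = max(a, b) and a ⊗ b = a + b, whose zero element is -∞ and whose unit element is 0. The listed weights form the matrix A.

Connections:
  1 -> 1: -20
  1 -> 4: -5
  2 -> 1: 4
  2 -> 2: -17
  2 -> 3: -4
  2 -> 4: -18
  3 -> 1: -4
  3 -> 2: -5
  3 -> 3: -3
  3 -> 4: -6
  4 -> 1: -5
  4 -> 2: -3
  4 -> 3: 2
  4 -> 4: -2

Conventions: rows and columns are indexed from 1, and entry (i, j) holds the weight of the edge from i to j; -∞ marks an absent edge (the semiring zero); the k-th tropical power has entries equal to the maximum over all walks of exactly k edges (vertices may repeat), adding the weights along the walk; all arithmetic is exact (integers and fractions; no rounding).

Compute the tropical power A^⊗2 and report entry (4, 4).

A^⊗2:
  [-10, -8, -3, -7]
  [-8, -9, -7, -1]
  [-1, -8, -4, -8]
  [1, -3, 0, -4]
Key observation: the optimum is the walk 4->3->4, with weight 2 + (-6) = -4.
Optimal value attained by: walk 4->3->4.
Answer: (A^⊗2)[4][4] = -4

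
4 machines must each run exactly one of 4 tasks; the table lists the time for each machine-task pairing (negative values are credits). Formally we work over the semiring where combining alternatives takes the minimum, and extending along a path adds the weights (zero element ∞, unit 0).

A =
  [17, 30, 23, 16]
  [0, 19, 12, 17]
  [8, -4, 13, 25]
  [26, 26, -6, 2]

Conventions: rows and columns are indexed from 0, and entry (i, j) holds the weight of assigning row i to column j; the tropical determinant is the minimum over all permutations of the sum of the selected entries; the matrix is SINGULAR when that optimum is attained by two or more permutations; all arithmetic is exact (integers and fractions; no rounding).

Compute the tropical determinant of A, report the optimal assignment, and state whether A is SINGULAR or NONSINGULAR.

σ = (0, 1, 2, 3): 17 + 19 + 13 + 2 = 51
σ = (0, 1, 3, 2): 17 + 19 + 25 + (-6) = 55
σ = (0, 2, 1, 3): 17 + 12 + (-4) + 2 = 27
σ = (0, 2, 3, 1): 17 + 12 + 25 + 26 = 80
σ = (0, 3, 1, 2): 17 + 17 + (-4) + (-6) = 24
σ = (0, 3, 2, 1): 17 + 17 + 13 + 26 = 73
σ = (1, 0, 2, 3): 30 + 0 + 13 + 2 = 45
σ = (1, 0, 3, 2): 30 + 0 + 25 + (-6) = 49
σ = (1, 2, 0, 3): 30 + 12 + 8 + 2 = 52
σ = (1, 2, 3, 0): 30 + 12 + 25 + 26 = 93
σ = (1, 3, 0, 2): 30 + 17 + 8 + (-6) = 49
σ = (1, 3, 2, 0): 30 + 17 + 13 + 26 = 86
σ = (2, 0, 1, 3): 23 + 0 + (-4) + 2 = 21
σ = (2, 0, 3, 1): 23 + 0 + 25 + 26 = 74
σ = (2, 1, 0, 3): 23 + 19 + 8 + 2 = 52
σ = (2, 1, 3, 0): 23 + 19 + 25 + 26 = 93
σ = (2, 3, 0, 1): 23 + 17 + 8 + 26 = 74
σ = (2, 3, 1, 0): 23 + 17 + (-4) + 26 = 62
σ = (3, 0, 1, 2): 16 + 0 + (-4) + (-6) = 6
σ = (3, 0, 2, 1): 16 + 0 + 13 + 26 = 55
σ = (3, 1, 0, 2): 16 + 19 + 8 + (-6) = 37
σ = (3, 1, 2, 0): 16 + 19 + 13 + 26 = 74
σ = (3, 2, 0, 1): 16 + 12 + 8 + 26 = 62
σ = (3, 2, 1, 0): 16 + 12 + (-4) + 26 = 50
Optimal value attained by: σ = (3, 0, 1, 2).
Answer: det⊕(A) = 6; verdict: NONSINGULAR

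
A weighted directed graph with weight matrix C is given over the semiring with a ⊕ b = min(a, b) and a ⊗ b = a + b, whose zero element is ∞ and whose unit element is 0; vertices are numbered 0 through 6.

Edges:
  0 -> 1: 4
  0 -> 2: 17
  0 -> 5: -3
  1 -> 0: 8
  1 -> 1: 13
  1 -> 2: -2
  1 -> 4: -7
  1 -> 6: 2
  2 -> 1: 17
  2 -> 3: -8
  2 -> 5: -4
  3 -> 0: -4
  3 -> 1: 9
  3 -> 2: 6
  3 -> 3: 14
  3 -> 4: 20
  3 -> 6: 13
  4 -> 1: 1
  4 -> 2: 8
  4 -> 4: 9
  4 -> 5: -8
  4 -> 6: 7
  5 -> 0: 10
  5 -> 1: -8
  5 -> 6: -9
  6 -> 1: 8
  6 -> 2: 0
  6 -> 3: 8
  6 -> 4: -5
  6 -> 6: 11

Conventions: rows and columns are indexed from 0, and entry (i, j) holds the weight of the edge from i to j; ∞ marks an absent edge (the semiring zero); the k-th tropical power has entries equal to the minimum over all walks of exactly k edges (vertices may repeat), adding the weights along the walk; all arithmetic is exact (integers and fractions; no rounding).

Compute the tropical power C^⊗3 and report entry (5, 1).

C^⊗2:
  [7, -11, 2, 9, -3, 13, -12]
  [21, -6, 1, -10, -3, -15, 0]
  [-12, -12, -2, 6, 10, ∞, -13]
  [10, 0, 7, -2, 2, -7, 11]
  [2, -16, -1, 0, -6, 1, -17]
  [0, -1, -10, -1, -15, 7, -6]
  [4, -4, 3, -8, 1, -13, 2]
C^⊗3:
  [-3, -4, -13, -6, -18, -11, -9]
  [-14, -23, -8, -7, -13, -11, -24]
  [-4, -8, -14, -10, -19, -15, -10]
  [-6, -15, -2, -1, -7, -6, -16]
  [-8, -9, -18, -9, -23, -14, -14]
  [-5, -14, -7, -18, -11, -23, -8]
  [-12, -21, -6, -5, -11, -7, -22]
Key observation: the optimum is the walk 5->1->4->1, with weight (-8) + (-7) + 1 = -14.
Optimal value attained by: walk 5->1->4->1.
Answer: (C^⊗3)[5][1] = -14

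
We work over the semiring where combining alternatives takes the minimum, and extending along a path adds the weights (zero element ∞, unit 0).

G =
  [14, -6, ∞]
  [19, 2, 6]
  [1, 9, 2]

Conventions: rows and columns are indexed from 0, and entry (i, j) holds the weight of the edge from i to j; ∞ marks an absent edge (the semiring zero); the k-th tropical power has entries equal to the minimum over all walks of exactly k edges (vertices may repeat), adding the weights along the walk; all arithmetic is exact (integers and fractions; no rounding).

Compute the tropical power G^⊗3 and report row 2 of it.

G^⊗2:
  [13, -4, 0]
  [7, 4, 8]
  [3, -5, 4]
G^⊗3:
  [1, -2, 2]
  [9, 1, 10]
  [5, -3, 1]
Answer: row 2 of G^⊗3 = [5, -3, 1]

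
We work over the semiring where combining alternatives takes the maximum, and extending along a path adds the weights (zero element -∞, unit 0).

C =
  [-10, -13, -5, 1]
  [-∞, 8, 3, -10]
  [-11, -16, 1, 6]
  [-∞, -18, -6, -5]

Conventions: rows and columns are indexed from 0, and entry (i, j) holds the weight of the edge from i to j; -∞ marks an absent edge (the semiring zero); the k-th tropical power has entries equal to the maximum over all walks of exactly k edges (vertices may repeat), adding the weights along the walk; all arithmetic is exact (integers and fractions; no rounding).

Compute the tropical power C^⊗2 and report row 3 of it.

C^⊗2:
  [-16, -5, -4, 1]
  [-8, 16, 11, 9]
  [-10, -8, 2, 7]
  [-17, -10, -5, 0]
Answer: row 3 of C^⊗2 = [-17, -10, -5, 0]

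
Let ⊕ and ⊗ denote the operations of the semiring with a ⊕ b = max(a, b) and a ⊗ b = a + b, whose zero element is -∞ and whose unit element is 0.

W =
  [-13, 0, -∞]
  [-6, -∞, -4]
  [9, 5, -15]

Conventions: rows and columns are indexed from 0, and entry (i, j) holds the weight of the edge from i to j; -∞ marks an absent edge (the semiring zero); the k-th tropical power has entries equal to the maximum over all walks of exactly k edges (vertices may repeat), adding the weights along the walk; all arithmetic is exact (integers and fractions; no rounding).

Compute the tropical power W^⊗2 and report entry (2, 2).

W^⊗2:
  [-6, -13, -4]
  [5, 1, -19]
  [-1, 9, 1]
Key observation: the optimum is the walk 2->1->2, with weight 5 + (-4) = 1.
Optimal value attained by: walk 2->1->2.
Answer: (W^⊗2)[2][2] = 1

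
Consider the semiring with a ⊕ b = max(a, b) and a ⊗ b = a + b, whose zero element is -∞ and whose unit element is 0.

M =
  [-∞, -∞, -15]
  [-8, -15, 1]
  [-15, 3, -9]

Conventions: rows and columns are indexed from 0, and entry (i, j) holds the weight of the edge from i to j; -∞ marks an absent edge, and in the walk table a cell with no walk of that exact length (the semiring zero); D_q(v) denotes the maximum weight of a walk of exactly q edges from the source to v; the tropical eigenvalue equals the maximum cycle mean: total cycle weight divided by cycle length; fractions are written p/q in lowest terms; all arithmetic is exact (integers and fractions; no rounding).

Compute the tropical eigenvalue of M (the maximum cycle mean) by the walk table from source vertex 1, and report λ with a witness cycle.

q=0: [-∞, 0, -∞]
q=1: [-8, -15, 1]
q=2: [-14, 4, -8]
q=3: [-4, -5, 5]
Optimal cycle mean attained by: cycle 1->2->1, total 1 + 3, length 2.
Answer: λ = 2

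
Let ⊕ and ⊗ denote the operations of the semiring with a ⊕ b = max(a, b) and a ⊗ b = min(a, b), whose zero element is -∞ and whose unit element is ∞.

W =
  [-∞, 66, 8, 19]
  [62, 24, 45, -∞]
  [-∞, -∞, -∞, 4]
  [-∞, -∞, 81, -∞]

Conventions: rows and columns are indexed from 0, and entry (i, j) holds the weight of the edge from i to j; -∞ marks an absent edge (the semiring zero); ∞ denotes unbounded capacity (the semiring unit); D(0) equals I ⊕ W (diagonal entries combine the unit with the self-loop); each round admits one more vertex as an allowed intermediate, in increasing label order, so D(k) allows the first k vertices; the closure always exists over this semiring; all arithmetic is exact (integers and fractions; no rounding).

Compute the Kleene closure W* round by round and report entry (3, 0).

D(0):
  [∞, 66, 8, 19]
  [62, ∞, 45, -∞]
  [-∞, -∞, ∞, 4]
  [-∞, -∞, 81, ∞]
D(1):
  [∞, 66, 8, 19]
  [62, ∞, 45, 19]
  [-∞, -∞, ∞, 4]
  [-∞, -∞, 81, ∞]
D(2):
  [∞, 66, 45, 19]
  [62, ∞, 45, 19]
  [-∞, -∞, ∞, 4]
  [-∞, -∞, 81, ∞]
D(3):
  [∞, 66, 45, 19]
  [62, ∞, 45, 19]
  [-∞, -∞, ∞, 4]
  [-∞, -∞, 81, ∞]
D(4):
  [∞, 66, 45, 19]
  [62, ∞, 45, 19]
  [-∞, -∞, ∞, 4]
  [-∞, -∞, 81, ∞]
Answer: W*[3][0] = -∞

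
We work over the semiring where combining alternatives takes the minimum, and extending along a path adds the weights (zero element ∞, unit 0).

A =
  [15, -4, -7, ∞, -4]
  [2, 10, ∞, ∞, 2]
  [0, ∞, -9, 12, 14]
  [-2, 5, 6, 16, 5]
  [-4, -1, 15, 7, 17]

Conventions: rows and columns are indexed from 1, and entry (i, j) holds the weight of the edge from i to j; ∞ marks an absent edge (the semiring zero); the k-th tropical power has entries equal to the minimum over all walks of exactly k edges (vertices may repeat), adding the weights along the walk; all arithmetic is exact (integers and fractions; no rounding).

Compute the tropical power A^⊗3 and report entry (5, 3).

A^⊗2:
  [-8, -5, -16, 3, -2]
  [-2, -2, -5, 9, -2]
  [-9, -4, -18, 3, -4]
  [1, -6, -9, 12, -6]
  [1, -8, -11, 23, -8]
A^⊗3:
  [-16, -12, -25, -4, -12]
  [-6, -6, -14, 5, -6]
  [-18, -13, -27, -6, -13]
  [-10, -7, -18, 1, -4]
  [-12, -9, -20, -1, -6]
Key observation: the optimum is the walk 5->1->3->3, with weight (-4) + (-7) + (-9) = -20.
Optimal value attained by: walk 5->1->3->3.
Answer: (A^⊗3)[5][3] = -20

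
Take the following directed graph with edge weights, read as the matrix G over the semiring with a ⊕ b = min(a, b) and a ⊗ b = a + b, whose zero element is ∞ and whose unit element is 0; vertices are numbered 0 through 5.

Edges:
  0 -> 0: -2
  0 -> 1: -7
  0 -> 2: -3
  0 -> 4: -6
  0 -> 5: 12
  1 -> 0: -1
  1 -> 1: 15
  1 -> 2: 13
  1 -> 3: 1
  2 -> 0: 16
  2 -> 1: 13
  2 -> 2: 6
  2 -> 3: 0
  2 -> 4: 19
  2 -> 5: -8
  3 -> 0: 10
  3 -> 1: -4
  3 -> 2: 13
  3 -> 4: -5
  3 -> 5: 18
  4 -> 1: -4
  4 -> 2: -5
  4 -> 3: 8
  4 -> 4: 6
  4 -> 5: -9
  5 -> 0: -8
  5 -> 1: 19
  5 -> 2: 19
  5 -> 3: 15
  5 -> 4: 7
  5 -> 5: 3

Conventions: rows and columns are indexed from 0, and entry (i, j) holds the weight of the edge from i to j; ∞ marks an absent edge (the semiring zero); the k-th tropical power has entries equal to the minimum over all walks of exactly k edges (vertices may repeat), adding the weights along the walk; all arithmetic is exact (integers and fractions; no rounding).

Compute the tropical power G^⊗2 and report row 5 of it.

G^⊗2:
  [-8, -10, -11, -6, -8, -15]
  [-3, -8, -4, 13, -7, 5]
  [-16, -4, 11, 6, -5, -5]
  [-5, -9, -10, -3, 1, -14]
  [-17, 2, 1, -5, -2, -13]
  [-10, -15, -11, 15, -14, -2]
Answer: row 5 of G^⊗2 = [-10, -15, -11, 15, -14, -2]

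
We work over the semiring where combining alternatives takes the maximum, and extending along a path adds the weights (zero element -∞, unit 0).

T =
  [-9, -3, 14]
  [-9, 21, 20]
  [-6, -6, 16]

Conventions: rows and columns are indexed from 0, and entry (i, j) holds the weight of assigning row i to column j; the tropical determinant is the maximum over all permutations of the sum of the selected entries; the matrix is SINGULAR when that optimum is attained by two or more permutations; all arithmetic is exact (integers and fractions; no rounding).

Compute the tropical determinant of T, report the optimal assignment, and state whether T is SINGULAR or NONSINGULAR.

σ = (0, 1, 2): (-9) + 21 + 16 = 28
σ = (0, 2, 1): (-9) + 20 + (-6) = 5
σ = (1, 0, 2): (-3) + (-9) + 16 = 4
σ = (1, 2, 0): (-3) + 20 + (-6) = 11
σ = (2, 0, 1): 14 + (-9) + (-6) = -1
σ = (2, 1, 0): 14 + 21 + (-6) = 29
Optimal value attained by: σ = (2, 1, 0).
Answer: det⊕(T) = 29; verdict: NONSINGULAR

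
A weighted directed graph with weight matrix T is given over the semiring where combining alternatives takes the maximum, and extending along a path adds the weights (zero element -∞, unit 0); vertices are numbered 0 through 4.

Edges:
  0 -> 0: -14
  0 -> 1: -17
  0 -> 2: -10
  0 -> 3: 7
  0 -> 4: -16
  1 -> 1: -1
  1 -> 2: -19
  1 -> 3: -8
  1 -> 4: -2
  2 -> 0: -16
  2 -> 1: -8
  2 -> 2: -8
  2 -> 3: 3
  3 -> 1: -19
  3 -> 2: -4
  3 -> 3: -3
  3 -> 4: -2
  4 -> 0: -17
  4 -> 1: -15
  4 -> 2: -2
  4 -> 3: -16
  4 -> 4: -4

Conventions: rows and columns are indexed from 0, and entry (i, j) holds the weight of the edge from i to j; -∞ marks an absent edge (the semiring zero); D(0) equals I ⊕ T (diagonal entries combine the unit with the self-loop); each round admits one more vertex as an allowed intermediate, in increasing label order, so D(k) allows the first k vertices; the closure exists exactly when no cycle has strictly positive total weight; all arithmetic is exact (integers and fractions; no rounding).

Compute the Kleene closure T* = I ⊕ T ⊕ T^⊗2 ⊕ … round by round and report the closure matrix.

D(0):
  [0, -17, -10, 7, -16]
  [-∞, 0, -19, -8, -2]
  [-16, -8, 0, 3, -∞]
  [-∞, -19, -4, 0, -2]
  [-17, -15, -2, -16, 0]
D(1):
  [0, -17, -10, 7, -16]
  [-∞, 0, -19, -8, -2]
  [-16, -8, 0, 3, -32]
  [-∞, -19, -4, 0, -2]
  [-17, -15, -2, -10, 0]
D(2):
  [0, -17, -10, 7, -16]
  [-∞, 0, -19, -8, -2]
  [-16, -8, 0, 3, -10]
  [-∞, -19, -4, 0, -2]
  [-17, -15, -2, -10, 0]
D(3):
  [0, -17, -10, 7, -16]
  [-35, 0, -19, -8, -2]
  [-16, -8, 0, 3, -10]
  [-20, -12, -4, 0, -2]
  [-17, -10, -2, 1, 0]
D(4):
  [0, -5, 3, 7, 5]
  [-28, 0, -12, -8, -2]
  [-16, -8, 0, 3, 1]
  [-20, -12, -4, 0, -2]
  [-17, -10, -2, 1, 0]
D(5):
  [0, -5, 3, 7, 5]
  [-19, 0, -4, -1, -2]
  [-16, -8, 0, 3, 1]
  [-19, -12, -4, 0, -2]
  [-17, -10, -2, 1, 0]
Answer: T* = [[0, -5, 3, 7, 5], [-19, 0, -4, -1, -2], [-16, -8, 0, 3, 1], [-19, -12, -4, 0, -2], [-17, -10, -2, 1, 0]]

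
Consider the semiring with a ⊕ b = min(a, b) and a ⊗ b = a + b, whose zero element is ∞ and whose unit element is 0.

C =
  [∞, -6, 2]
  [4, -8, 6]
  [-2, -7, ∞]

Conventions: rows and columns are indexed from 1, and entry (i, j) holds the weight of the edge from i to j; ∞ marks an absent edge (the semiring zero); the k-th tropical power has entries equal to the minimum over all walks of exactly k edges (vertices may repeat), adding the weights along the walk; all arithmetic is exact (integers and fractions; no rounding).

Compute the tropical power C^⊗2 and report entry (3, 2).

C^⊗2:
  [-2, -14, 0]
  [-4, -16, -2]
  [-3, -15, -1]
Key observation: the optimum is the walk 3->2->2, with weight (-7) + (-8) = -15.
Optimal value attained by: walk 3->2->2.
Answer: (C^⊗2)[3][2] = -15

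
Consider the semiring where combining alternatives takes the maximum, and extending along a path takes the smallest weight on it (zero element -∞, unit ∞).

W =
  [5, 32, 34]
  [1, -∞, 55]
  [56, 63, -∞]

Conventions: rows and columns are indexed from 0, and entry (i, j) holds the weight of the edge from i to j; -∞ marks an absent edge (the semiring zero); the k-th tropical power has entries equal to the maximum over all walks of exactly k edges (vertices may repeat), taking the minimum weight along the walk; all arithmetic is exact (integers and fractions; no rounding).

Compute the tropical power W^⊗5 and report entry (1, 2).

W^⊗2:
  [34, 34, 32]
  [55, 55, 1]
  [5, 32, 55]
W^⊗3:
  [32, 32, 34]
  [5, 32, 55]
  [55, 55, 32]
W^⊗4:
  [34, 34, 32]
  [55, 55, 32]
  [32, 32, 55]
W^⊗5:
  [32, 32, 34]
  [32, 32, 55]
  [55, 55, 32]
Key observation: the optimum is the walk 1->2->1->2->1->2, with weight 55 min 63 min 55 min 63 min 55 = 55.
Optimal value attained by: walk 1->2->1->2->1->2.
Answer: (W^⊗5)[1][2] = 55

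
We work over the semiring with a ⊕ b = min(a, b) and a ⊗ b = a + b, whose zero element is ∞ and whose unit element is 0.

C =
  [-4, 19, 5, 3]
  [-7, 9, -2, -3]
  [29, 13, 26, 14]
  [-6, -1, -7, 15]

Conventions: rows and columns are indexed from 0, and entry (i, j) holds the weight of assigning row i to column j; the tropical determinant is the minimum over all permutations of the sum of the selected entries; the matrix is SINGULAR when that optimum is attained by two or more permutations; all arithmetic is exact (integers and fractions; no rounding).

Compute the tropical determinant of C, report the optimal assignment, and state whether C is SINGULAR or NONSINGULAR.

σ = (0, 1, 2, 3): (-4) + 9 + 26 + 15 = 46
σ = (0, 1, 3, 2): (-4) + 9 + 14 + (-7) = 12
σ = (0, 2, 1, 3): (-4) + (-2) + 13 + 15 = 22
σ = (0, 2, 3, 1): (-4) + (-2) + 14 + (-1) = 7
σ = (0, 3, 1, 2): (-4) + (-3) + 13 + (-7) = -1
σ = (0, 3, 2, 1): (-4) + (-3) + 26 + (-1) = 18
σ = (1, 0, 2, 3): 19 + (-7) + 26 + 15 = 53
σ = (1, 0, 3, 2): 19 + (-7) + 14 + (-7) = 19
σ = (1, 2, 0, 3): 19 + (-2) + 29 + 15 = 61
σ = (1, 2, 3, 0): 19 + (-2) + 14 + (-6) = 25
σ = (1, 3, 0, 2): 19 + (-3) + 29 + (-7) = 38
σ = (1, 3, 2, 0): 19 + (-3) + 26 + (-6) = 36
σ = (2, 0, 1, 3): 5 + (-7) + 13 + 15 = 26
σ = (2, 0, 3, 1): 5 + (-7) + 14 + (-1) = 11
σ = (2, 1, 0, 3): 5 + 9 + 29 + 15 = 58
σ = (2, 1, 3, 0): 5 + 9 + 14 + (-6) = 22
σ = (2, 3, 0, 1): 5 + (-3) + 29 + (-1) = 30
σ = (2, 3, 1, 0): 5 + (-3) + 13 + (-6) = 9
σ = (3, 0, 1, 2): 3 + (-7) + 13 + (-7) = 2
σ = (3, 0, 2, 1): 3 + (-7) + 26 + (-1) = 21
σ = (3, 1, 0, 2): 3 + 9 + 29 + (-7) = 34
σ = (3, 1, 2, 0): 3 + 9 + 26 + (-6) = 32
σ = (3, 2, 0, 1): 3 + (-2) + 29 + (-1) = 29
σ = (3, 2, 1, 0): 3 + (-2) + 13 + (-6) = 8
Optimal value attained by: σ = (0, 3, 1, 2).
Answer: det⊕(C) = -1; verdict: NONSINGULAR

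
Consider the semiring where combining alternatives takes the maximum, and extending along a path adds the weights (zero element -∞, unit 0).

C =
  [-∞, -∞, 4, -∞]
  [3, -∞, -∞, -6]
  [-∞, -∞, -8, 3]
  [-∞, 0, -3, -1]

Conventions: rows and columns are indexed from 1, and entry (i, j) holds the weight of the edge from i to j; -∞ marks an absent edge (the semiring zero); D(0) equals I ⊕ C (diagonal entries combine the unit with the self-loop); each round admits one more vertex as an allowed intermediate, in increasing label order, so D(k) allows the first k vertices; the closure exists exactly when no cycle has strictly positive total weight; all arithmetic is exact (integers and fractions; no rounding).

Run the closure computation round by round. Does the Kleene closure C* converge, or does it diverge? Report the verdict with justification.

D(0):
  [0, -∞, 4, -∞]
  [3, 0, -∞, -6]
  [-∞, -∞, 0, 3]
  [-∞, 0, -3, 0]
D(1):
  [0, -∞, 4, -∞]
  [3, 0, 7, -6]
  [-∞, -∞, 0, 3]
  [-∞, 0, -3, 0]
D(2):
  [0, -∞, 4, -∞]
  [3, 0, 7, -6]
  [-∞, -∞, 0, 3]
  [3, 0, 7, 0]
Detection: at round 3, diagonal entry (4, 4) turns strictly positive.
Key observation: the cycle 4->2->1->3->4 has total weight 0 + 3 + 4 + 3, which is strictly positive.
Answer: DIVERGES — positive cycle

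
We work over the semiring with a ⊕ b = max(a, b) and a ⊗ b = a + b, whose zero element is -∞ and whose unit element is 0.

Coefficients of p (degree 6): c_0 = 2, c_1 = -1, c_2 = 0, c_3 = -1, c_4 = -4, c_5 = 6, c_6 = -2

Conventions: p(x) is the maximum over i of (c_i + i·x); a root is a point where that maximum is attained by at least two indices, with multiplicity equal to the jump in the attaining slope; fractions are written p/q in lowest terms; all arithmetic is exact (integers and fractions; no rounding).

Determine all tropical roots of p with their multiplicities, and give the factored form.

hull edge (i=0, c=2) to (i=5, c=6): slope 4/5, span 5
hull edge (i=5, c=6) to (i=6, c=-2): slope -8, span 1
Factored form: p(x) = -2 ⊗ (x ⊕ (-4/5)) ⊗ (x ⊕ (-4/5)) ⊗ (x ⊕ (-4/5)) ⊗ (x ⊕ (-4/5)) ⊗ (x ⊕ (-4/5)) ⊗ (x ⊕ 8)
Answer: roots = -4/5 (mult 5), 8 (mult 1)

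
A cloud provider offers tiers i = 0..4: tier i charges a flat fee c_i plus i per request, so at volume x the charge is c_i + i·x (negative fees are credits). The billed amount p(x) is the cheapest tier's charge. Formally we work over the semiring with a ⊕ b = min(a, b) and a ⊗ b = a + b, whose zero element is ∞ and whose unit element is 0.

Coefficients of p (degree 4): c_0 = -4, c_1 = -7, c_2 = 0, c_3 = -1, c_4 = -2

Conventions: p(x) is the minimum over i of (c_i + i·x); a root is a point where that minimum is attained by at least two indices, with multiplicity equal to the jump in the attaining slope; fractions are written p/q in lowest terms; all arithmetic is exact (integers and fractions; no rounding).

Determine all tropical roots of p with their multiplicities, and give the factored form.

hull edge (i=0, c=-4) to (i=1, c=-7): slope -3, span 1
hull edge (i=1, c=-7) to (i=4, c=-2): slope 5/3, span 3
Factored form: p(x) = -2 ⊗ (x ⊕ (-5/3)) ⊗ (x ⊕ (-5/3)) ⊗ (x ⊕ (-5/3)) ⊗ (x ⊕ 3)
Answer: roots = -5/3 (mult 3), 3 (mult 1)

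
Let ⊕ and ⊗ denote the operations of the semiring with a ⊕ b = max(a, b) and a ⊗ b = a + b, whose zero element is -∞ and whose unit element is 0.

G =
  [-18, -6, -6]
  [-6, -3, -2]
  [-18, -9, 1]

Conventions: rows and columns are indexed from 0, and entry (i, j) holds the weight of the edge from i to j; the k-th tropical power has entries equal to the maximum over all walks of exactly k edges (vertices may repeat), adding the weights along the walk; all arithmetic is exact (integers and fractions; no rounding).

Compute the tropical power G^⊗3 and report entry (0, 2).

G^⊗2:
  [-12, -9, -5]
  [-9, -6, -1]
  [-15, -8, 2]
G^⊗3:
  [-15, -12, -4]
  [-12, -9, 0]
  [-14, -7, 3]
Key observation: the optimum is the walk 0->2->2->2, with weight (-6) + 1 + 1 = -4.
Optimal value attained by: walk 0->2->2->2.
Answer: (G^⊗3)[0][2] = -4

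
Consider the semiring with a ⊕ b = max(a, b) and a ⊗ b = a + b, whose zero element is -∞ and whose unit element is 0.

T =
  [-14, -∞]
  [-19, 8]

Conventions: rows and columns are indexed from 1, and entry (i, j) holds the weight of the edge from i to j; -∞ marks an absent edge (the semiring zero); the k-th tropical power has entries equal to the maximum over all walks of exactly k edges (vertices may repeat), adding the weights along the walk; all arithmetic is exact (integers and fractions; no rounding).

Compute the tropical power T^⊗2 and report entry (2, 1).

T^⊗2:
  [-28, -∞]
  [-11, 16]
Key observation: the optimum is the walk 2->2->1, with weight 8 + (-19) = -11.
Optimal value attained by: walk 2->2->1.
Answer: (T^⊗2)[2][1] = -11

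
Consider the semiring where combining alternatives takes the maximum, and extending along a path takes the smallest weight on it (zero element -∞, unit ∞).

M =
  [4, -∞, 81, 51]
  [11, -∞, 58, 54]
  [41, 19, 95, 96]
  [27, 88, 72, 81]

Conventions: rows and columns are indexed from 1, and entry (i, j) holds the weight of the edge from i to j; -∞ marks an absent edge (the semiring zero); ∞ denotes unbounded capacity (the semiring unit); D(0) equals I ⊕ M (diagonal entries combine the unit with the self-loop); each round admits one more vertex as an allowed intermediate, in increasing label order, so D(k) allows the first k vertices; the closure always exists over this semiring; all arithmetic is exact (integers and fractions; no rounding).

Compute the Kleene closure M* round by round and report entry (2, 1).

D(0):
  [∞, -∞, 81, 51]
  [11, ∞, 58, 54]
  [41, 19, ∞, 96]
  [27, 88, 72, ∞]
D(1):
  [∞, -∞, 81, 51]
  [11, ∞, 58, 54]
  [41, 19, ∞, 96]
  [27, 88, 72, ∞]
D(2):
  [∞, -∞, 81, 51]
  [11, ∞, 58, 54]
  [41, 19, ∞, 96]
  [27, 88, 72, ∞]
D(3):
  [∞, 19, 81, 81]
  [41, ∞, 58, 58]
  [41, 19, ∞, 96]
  [41, 88, 72, ∞]
D(4):
  [∞, 81, 81, 81]
  [41, ∞, 58, 58]
  [41, 88, ∞, 96]
  [41, 88, 72, ∞]
Answer: M*[2][1] = 41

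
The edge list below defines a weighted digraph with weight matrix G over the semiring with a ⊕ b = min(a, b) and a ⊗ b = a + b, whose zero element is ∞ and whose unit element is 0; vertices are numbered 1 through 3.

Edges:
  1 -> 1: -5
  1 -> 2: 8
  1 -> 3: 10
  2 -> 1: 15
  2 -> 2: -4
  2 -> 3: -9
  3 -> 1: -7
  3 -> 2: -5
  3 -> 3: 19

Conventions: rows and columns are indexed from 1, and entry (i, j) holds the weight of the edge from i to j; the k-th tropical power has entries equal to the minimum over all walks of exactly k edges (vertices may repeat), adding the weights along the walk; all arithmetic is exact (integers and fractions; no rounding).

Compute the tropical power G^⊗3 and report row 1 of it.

G^⊗2:
  [-10, 3, -1]
  [-16, -14, -13]
  [-12, -9, -14]
G^⊗3:
  [-15, -6, -6]
  [-21, -18, -23]
  [-21, -19, -18]
Answer: row 1 of G^⊗3 = [-15, -6, -6]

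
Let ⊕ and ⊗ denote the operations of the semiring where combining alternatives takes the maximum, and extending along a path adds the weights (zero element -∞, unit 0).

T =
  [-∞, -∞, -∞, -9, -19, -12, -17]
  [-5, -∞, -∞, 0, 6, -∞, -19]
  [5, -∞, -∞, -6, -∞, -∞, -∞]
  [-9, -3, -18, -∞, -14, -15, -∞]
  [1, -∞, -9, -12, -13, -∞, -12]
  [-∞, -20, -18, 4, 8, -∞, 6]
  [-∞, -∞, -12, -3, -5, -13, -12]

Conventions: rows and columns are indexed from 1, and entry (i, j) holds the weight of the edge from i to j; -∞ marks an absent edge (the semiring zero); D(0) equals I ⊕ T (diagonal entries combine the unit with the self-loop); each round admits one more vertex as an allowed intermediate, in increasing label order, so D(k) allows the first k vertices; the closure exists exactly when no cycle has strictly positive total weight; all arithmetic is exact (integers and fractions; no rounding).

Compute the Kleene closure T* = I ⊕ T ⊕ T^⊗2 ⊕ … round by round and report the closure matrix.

D(0):
  [0, -∞, -∞, -9, -19, -12, -17]
  [-5, 0, -∞, 0, 6, -∞, -19]
  [5, -∞, 0, -6, -∞, -∞, -∞]
  [-9, -3, -18, 0, -14, -15, -∞]
  [1, -∞, -9, -12, 0, -∞, -12]
  [-∞, -20, -18, 4, 8, 0, 6]
  [-∞, -∞, -12, -3, -5, -13, 0]
D(1):
  [0, -∞, -∞, -9, -19, -12, -17]
  [-5, 0, -∞, 0, 6, -17, -19]
  [5, -∞, 0, -4, -14, -7, -12]
  [-9, -3, -18, 0, -14, -15, -26]
  [1, -∞, -9, -8, 0, -11, -12]
  [-∞, -20, -18, 4, 8, 0, 6]
  [-∞, -∞, -12, -3, -5, -13, 0]
D(2):
  [0, -∞, -∞, -9, -19, -12, -17]
  [-5, 0, -∞, 0, 6, -17, -19]
  [5, -∞, 0, -4, -14, -7, -12]
  [-8, -3, -18, 0, 3, -15, -22]
  [1, -∞, -9, -8, 0, -11, -12]
  [-25, -20, -18, 4, 8, 0, 6]
  [-∞, -∞, -12, -3, -5, -13, 0]
D(3):
  [0, -∞, -∞, -9, -19, -12, -17]
  [-5, 0, -∞, 0, 6, -17, -19]
  [5, -∞, 0, -4, -14, -7, -12]
  [-8, -3, -18, 0, 3, -15, -22]
  [1, -∞, -9, -8, 0, -11, -12]
  [-13, -20, -18, 4, 8, 0, 6]
  [-7, -∞, -12, -3, -5, -13, 0]
D(4):
  [0, -12, -27, -9, -6, -12, -17]
  [-5, 0, -18, 0, 6, -15, -19]
  [5, -7, 0, -4, -1, -7, -12]
  [-8, -3, -18, 0, 3, -15, -22]
  [1, -11, -9, -8, 0, -11, -12]
  [-4, 1, -14, 4, 8, 0, 6]
  [-7, -6, -12, -3, 0, -13, 0]
D(5):
  [0, -12, -15, -9, -6, -12, -17]
  [7, 0, -3, 0, 6, -5, -6]
  [5, -7, 0, -4, -1, -7, -12]
  [4, -3, -6, 0, 3, -8, -9]
  [1, -11, -9, -8, 0, -11, -12]
  [9, 1, -1, 4, 8, 0, 6]
  [1, -6, -9, -3, 0, -11, 0]
D(6):
  [0, -11, -13, -8, -4, -12, -6]
  [7, 0, -3, 0, 6, -5, 1]
  [5, -6, 0, -3, 1, -7, -1]
  [4, -3, -6, 0, 3, -8, -2]
  [1, -10, -9, -7, 0, -11, -5]
  [9, 1, -1, 4, 8, 0, 6]
  [1, -6, -9, -3, 0, -11, 0]
D(7):
  [0, -11, -13, -8, -4, -12, -6]
  [7, 0, -3, 0, 6, -5, 1]
  [5, -6, 0, -3, 1, -7, -1]
  [4, -3, -6, 0, 3, -8, -2]
  [1, -10, -9, -7, 0, -11, -5]
  [9, 1, -1, 4, 8, 0, 6]
  [1, -6, -9, -3, 0, -11, 0]
Answer: T* = [[0, -11, -13, -8, -4, -12, -6], [7, 0, -3, 0, 6, -5, 1], [5, -6, 0, -3, 1, -7, -1], [4, -3, -6, 0, 3, -8, -2], [1, -10, -9, -7, 0, -11, -5], [9, 1, -1, 4, 8, 0, 6], [1, -6, -9, -3, 0, -11, 0]]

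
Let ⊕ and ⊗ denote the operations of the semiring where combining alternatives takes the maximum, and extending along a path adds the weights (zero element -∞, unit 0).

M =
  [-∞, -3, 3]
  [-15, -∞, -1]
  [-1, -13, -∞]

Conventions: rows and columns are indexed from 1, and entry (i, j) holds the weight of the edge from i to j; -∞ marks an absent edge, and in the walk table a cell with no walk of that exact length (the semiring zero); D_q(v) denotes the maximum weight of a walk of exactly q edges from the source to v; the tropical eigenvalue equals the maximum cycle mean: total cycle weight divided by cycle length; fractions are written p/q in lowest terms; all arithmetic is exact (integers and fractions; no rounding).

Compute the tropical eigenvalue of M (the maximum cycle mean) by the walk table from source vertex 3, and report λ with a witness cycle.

q=0: [-∞, -∞, 0]
q=1: [-1, -13, -∞]
q=2: [-28, -4, 2]
q=3: [1, -11, -5]
Optimal cycle mean attained by: cycle 1->3->1, total 3 + (-1), length 2.
Answer: λ = 1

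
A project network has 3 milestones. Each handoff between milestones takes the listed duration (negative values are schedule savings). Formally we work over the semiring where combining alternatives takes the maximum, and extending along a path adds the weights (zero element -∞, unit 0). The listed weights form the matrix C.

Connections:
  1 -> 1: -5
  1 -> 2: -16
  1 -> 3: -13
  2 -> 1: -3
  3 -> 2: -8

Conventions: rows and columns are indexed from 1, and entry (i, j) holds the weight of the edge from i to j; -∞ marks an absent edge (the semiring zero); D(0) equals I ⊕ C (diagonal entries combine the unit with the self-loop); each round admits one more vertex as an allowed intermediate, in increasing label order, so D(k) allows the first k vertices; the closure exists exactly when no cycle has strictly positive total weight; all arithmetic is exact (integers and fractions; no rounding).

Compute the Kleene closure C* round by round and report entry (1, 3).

D(0):
  [0, -16, -13]
  [-3, 0, -∞]
  [-∞, -8, 0]
D(1):
  [0, -16, -13]
  [-3, 0, -16]
  [-∞, -8, 0]
D(2):
  [0, -16, -13]
  [-3, 0, -16]
  [-11, -8, 0]
D(3):
  [0, -16, -13]
  [-3, 0, -16]
  [-11, -8, 0]
Answer: C*[1][3] = -13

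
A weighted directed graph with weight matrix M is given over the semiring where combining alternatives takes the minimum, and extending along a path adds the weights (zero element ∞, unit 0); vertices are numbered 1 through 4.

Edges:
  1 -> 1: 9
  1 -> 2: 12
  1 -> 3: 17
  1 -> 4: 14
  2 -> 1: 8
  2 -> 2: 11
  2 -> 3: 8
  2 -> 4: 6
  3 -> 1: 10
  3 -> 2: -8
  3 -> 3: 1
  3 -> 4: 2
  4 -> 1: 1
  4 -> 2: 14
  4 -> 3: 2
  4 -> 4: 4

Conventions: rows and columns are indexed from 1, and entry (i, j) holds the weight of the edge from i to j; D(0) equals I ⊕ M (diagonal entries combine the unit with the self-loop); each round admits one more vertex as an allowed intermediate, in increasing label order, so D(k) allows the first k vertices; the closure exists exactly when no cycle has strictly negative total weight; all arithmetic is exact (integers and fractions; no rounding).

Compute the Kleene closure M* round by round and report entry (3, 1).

D(0):
  [0, 12, 17, 14]
  [8, 0, 8, 6]
  [10, -8, 0, 2]
  [1, 14, 2, 0]
D(1):
  [0, 12, 17, 14]
  [8, 0, 8, 6]
  [10, -8, 0, 2]
  [1, 13, 2, 0]
D(2):
  [0, 12, 17, 14]
  [8, 0, 8, 6]
  [0, -8, 0, -2]
  [1, 13, 2, 0]
D(3):
  [0, 9, 17, 14]
  [8, 0, 8, 6]
  [0, -8, 0, -2]
  [1, -6, 2, 0]
D(4):
  [0, 8, 16, 14]
  [7, 0, 8, 6]
  [-1, -8, 0, -2]
  [1, -6, 2, 0]
Answer: M*[3][1] = -1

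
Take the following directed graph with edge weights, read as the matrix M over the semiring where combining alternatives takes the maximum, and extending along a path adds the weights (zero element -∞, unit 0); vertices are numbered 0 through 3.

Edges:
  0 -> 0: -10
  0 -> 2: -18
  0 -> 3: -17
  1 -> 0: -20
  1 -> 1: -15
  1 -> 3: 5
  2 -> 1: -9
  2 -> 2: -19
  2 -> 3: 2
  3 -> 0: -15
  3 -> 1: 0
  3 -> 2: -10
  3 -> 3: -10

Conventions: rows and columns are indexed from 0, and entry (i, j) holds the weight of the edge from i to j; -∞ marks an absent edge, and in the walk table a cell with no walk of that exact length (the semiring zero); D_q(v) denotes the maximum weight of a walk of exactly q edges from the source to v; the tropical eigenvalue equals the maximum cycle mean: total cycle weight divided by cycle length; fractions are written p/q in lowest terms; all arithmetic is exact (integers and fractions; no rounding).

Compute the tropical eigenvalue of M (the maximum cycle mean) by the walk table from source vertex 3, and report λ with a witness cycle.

q=0: [-∞, -∞, -∞, 0]
q=1: [-15, 0, -10, -10]
q=2: [-20, -10, -20, 5]
q=3: [-10, 5, -5, -5]
q=4: [-15, -5, -15, 10]
Optimal cycle mean attained by: cycle 1->3->1, total 5 + 0, length 2.
Answer: λ = 5/2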